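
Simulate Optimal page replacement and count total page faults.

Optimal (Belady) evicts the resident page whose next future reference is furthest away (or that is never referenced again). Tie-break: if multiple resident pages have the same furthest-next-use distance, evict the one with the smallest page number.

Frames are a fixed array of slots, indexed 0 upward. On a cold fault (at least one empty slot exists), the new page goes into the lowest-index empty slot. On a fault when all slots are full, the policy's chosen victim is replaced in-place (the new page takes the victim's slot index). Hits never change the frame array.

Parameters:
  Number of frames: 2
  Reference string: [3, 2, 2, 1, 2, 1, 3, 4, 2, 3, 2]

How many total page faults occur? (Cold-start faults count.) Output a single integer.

Answer: 6

Derivation:
Step 0: ref 3 → FAULT, frames=[3,-]
Step 1: ref 2 → FAULT, frames=[3,2]
Step 2: ref 2 → HIT, frames=[3,2]
Step 3: ref 1 → FAULT (evict 3), frames=[1,2]
Step 4: ref 2 → HIT, frames=[1,2]
Step 5: ref 1 → HIT, frames=[1,2]
Step 6: ref 3 → FAULT (evict 1), frames=[3,2]
Step 7: ref 4 → FAULT (evict 3), frames=[4,2]
Step 8: ref 2 → HIT, frames=[4,2]
Step 9: ref 3 → FAULT (evict 4), frames=[3,2]
Step 10: ref 2 → HIT, frames=[3,2]
Total faults: 6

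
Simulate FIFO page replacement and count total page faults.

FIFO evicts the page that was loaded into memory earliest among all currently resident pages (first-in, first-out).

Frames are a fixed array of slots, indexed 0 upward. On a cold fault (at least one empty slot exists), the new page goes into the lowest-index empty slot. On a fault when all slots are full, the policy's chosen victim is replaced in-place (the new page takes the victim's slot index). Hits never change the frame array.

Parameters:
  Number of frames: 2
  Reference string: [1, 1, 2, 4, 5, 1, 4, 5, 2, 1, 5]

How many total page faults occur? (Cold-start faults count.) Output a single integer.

Answer: 10

Derivation:
Step 0: ref 1 → FAULT, frames=[1,-]
Step 1: ref 1 → HIT, frames=[1,-]
Step 2: ref 2 → FAULT, frames=[1,2]
Step 3: ref 4 → FAULT (evict 1), frames=[4,2]
Step 4: ref 5 → FAULT (evict 2), frames=[4,5]
Step 5: ref 1 → FAULT (evict 4), frames=[1,5]
Step 6: ref 4 → FAULT (evict 5), frames=[1,4]
Step 7: ref 5 → FAULT (evict 1), frames=[5,4]
Step 8: ref 2 → FAULT (evict 4), frames=[5,2]
Step 9: ref 1 → FAULT (evict 5), frames=[1,2]
Step 10: ref 5 → FAULT (evict 2), frames=[1,5]
Total faults: 10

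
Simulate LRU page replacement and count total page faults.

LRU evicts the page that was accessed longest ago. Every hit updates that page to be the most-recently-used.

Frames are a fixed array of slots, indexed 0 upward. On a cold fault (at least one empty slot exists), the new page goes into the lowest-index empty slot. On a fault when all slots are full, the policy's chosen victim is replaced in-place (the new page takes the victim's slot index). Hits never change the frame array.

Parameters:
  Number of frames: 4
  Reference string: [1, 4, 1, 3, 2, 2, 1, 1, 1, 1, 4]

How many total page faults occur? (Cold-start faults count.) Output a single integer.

Answer: 4

Derivation:
Step 0: ref 1 → FAULT, frames=[1,-,-,-]
Step 1: ref 4 → FAULT, frames=[1,4,-,-]
Step 2: ref 1 → HIT, frames=[1,4,-,-]
Step 3: ref 3 → FAULT, frames=[1,4,3,-]
Step 4: ref 2 → FAULT, frames=[1,4,3,2]
Step 5: ref 2 → HIT, frames=[1,4,3,2]
Step 6: ref 1 → HIT, frames=[1,4,3,2]
Step 7: ref 1 → HIT, frames=[1,4,3,2]
Step 8: ref 1 → HIT, frames=[1,4,3,2]
Step 9: ref 1 → HIT, frames=[1,4,3,2]
Step 10: ref 4 → HIT, frames=[1,4,3,2]
Total faults: 4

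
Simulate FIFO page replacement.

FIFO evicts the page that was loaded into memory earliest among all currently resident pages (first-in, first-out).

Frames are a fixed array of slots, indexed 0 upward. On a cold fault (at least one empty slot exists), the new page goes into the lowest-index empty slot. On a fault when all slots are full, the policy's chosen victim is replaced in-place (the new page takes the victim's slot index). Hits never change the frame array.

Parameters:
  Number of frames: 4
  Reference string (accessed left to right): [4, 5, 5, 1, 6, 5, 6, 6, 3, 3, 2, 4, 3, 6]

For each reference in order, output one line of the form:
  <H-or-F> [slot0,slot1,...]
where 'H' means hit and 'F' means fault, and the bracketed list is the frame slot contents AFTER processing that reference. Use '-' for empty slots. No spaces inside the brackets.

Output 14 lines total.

F [4,-,-,-]
F [4,5,-,-]
H [4,5,-,-]
F [4,5,1,-]
F [4,5,1,6]
H [4,5,1,6]
H [4,5,1,6]
H [4,5,1,6]
F [3,5,1,6]
H [3,5,1,6]
F [3,2,1,6]
F [3,2,4,6]
H [3,2,4,6]
H [3,2,4,6]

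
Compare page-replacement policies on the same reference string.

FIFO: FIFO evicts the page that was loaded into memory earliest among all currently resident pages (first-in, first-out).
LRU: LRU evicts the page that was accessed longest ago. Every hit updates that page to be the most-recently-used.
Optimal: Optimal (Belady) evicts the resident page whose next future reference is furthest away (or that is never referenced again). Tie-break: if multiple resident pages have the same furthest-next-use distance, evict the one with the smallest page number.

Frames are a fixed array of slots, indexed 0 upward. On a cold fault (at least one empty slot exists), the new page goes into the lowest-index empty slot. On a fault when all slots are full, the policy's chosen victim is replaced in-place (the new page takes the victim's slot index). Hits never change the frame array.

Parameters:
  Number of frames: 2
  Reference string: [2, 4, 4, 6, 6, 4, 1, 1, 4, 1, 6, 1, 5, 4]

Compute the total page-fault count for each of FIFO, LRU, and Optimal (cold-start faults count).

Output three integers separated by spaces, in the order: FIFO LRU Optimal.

--- FIFO ---
  step 0: ref 2 -> FAULT, frames=[2,-] (faults so far: 1)
  step 1: ref 4 -> FAULT, frames=[2,4] (faults so far: 2)
  step 2: ref 4 -> HIT, frames=[2,4] (faults so far: 2)
  step 3: ref 6 -> FAULT, evict 2, frames=[6,4] (faults so far: 3)
  step 4: ref 6 -> HIT, frames=[6,4] (faults so far: 3)
  step 5: ref 4 -> HIT, frames=[6,4] (faults so far: 3)
  step 6: ref 1 -> FAULT, evict 4, frames=[6,1] (faults so far: 4)
  step 7: ref 1 -> HIT, frames=[6,1] (faults so far: 4)
  step 8: ref 4 -> FAULT, evict 6, frames=[4,1] (faults so far: 5)
  step 9: ref 1 -> HIT, frames=[4,1] (faults so far: 5)
  step 10: ref 6 -> FAULT, evict 1, frames=[4,6] (faults so far: 6)
  step 11: ref 1 -> FAULT, evict 4, frames=[1,6] (faults so far: 7)
  step 12: ref 5 -> FAULT, evict 6, frames=[1,5] (faults so far: 8)
  step 13: ref 4 -> FAULT, evict 1, frames=[4,5] (faults so far: 9)
  FIFO total faults: 9
--- LRU ---
  step 0: ref 2 -> FAULT, frames=[2,-] (faults so far: 1)
  step 1: ref 4 -> FAULT, frames=[2,4] (faults so far: 2)
  step 2: ref 4 -> HIT, frames=[2,4] (faults so far: 2)
  step 3: ref 6 -> FAULT, evict 2, frames=[6,4] (faults so far: 3)
  step 4: ref 6 -> HIT, frames=[6,4] (faults so far: 3)
  step 5: ref 4 -> HIT, frames=[6,4] (faults so far: 3)
  step 6: ref 1 -> FAULT, evict 6, frames=[1,4] (faults so far: 4)
  step 7: ref 1 -> HIT, frames=[1,4] (faults so far: 4)
  step 8: ref 4 -> HIT, frames=[1,4] (faults so far: 4)
  step 9: ref 1 -> HIT, frames=[1,4] (faults so far: 4)
  step 10: ref 6 -> FAULT, evict 4, frames=[1,6] (faults so far: 5)
  step 11: ref 1 -> HIT, frames=[1,6] (faults so far: 5)
  step 12: ref 5 -> FAULT, evict 6, frames=[1,5] (faults so far: 6)
  step 13: ref 4 -> FAULT, evict 1, frames=[4,5] (faults so far: 7)
  LRU total faults: 7
--- Optimal ---
  step 0: ref 2 -> FAULT, frames=[2,-] (faults so far: 1)
  step 1: ref 4 -> FAULT, frames=[2,4] (faults so far: 2)
  step 2: ref 4 -> HIT, frames=[2,4] (faults so far: 2)
  step 3: ref 6 -> FAULT, evict 2, frames=[6,4] (faults so far: 3)
  step 4: ref 6 -> HIT, frames=[6,4] (faults so far: 3)
  step 5: ref 4 -> HIT, frames=[6,4] (faults so far: 3)
  step 6: ref 1 -> FAULT, evict 6, frames=[1,4] (faults so far: 4)
  step 7: ref 1 -> HIT, frames=[1,4] (faults so far: 4)
  step 8: ref 4 -> HIT, frames=[1,4] (faults so far: 4)
  step 9: ref 1 -> HIT, frames=[1,4] (faults so far: 4)
  step 10: ref 6 -> FAULT, evict 4, frames=[1,6] (faults so far: 5)
  step 11: ref 1 -> HIT, frames=[1,6] (faults so far: 5)
  step 12: ref 5 -> FAULT, evict 1, frames=[5,6] (faults so far: 6)
  step 13: ref 4 -> FAULT, evict 5, frames=[4,6] (faults so far: 7)
  Optimal total faults: 7

Answer: 9 7 7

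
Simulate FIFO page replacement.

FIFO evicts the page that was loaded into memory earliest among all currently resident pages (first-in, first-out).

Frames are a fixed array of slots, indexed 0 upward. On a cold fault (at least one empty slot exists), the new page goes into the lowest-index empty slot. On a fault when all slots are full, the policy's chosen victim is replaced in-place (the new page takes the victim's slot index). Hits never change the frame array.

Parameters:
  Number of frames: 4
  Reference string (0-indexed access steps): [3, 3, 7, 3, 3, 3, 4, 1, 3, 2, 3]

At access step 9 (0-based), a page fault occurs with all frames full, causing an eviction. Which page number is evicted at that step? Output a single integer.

Step 0: ref 3 -> FAULT, frames=[3,-,-,-]
Step 1: ref 3 -> HIT, frames=[3,-,-,-]
Step 2: ref 7 -> FAULT, frames=[3,7,-,-]
Step 3: ref 3 -> HIT, frames=[3,7,-,-]
Step 4: ref 3 -> HIT, frames=[3,7,-,-]
Step 5: ref 3 -> HIT, frames=[3,7,-,-]
Step 6: ref 4 -> FAULT, frames=[3,7,4,-]
Step 7: ref 1 -> FAULT, frames=[3,7,4,1]
Step 8: ref 3 -> HIT, frames=[3,7,4,1]
Step 9: ref 2 -> FAULT, evict 3, frames=[2,7,4,1]
At step 9: evicted page 3

Answer: 3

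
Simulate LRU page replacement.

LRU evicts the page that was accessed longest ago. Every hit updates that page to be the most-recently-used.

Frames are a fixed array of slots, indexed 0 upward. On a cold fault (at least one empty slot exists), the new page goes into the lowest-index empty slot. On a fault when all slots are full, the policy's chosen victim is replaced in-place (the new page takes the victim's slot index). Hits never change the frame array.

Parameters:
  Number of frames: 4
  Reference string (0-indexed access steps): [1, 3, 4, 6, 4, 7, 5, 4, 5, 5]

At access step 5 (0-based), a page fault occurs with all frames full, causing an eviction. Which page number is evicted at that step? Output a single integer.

Step 0: ref 1 -> FAULT, frames=[1,-,-,-]
Step 1: ref 3 -> FAULT, frames=[1,3,-,-]
Step 2: ref 4 -> FAULT, frames=[1,3,4,-]
Step 3: ref 6 -> FAULT, frames=[1,3,4,6]
Step 4: ref 4 -> HIT, frames=[1,3,4,6]
Step 5: ref 7 -> FAULT, evict 1, frames=[7,3,4,6]
At step 5: evicted page 1

Answer: 1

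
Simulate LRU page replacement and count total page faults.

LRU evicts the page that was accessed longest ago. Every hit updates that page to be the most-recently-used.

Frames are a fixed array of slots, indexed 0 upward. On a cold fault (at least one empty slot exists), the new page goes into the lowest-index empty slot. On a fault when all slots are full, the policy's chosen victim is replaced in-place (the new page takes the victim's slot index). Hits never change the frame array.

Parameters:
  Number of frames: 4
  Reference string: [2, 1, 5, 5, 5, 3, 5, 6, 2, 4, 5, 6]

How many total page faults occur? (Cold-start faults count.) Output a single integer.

Answer: 7

Derivation:
Step 0: ref 2 → FAULT, frames=[2,-,-,-]
Step 1: ref 1 → FAULT, frames=[2,1,-,-]
Step 2: ref 5 → FAULT, frames=[2,1,5,-]
Step 3: ref 5 → HIT, frames=[2,1,5,-]
Step 4: ref 5 → HIT, frames=[2,1,5,-]
Step 5: ref 3 → FAULT, frames=[2,1,5,3]
Step 6: ref 5 → HIT, frames=[2,1,5,3]
Step 7: ref 6 → FAULT (evict 2), frames=[6,1,5,3]
Step 8: ref 2 → FAULT (evict 1), frames=[6,2,5,3]
Step 9: ref 4 → FAULT (evict 3), frames=[6,2,5,4]
Step 10: ref 5 → HIT, frames=[6,2,5,4]
Step 11: ref 6 → HIT, frames=[6,2,5,4]
Total faults: 7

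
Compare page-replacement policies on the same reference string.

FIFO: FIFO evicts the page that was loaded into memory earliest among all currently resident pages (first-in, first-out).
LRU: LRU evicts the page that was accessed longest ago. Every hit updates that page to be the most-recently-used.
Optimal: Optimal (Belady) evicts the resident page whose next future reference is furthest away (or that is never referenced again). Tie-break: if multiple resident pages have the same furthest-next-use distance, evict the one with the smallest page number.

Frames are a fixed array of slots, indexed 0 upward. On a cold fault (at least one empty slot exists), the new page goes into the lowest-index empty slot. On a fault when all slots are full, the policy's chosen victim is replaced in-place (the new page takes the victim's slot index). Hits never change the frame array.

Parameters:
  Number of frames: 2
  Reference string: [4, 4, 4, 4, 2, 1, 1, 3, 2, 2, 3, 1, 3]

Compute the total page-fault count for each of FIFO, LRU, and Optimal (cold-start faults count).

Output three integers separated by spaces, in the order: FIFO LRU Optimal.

--- FIFO ---
  step 0: ref 4 -> FAULT, frames=[4,-] (faults so far: 1)
  step 1: ref 4 -> HIT, frames=[4,-] (faults so far: 1)
  step 2: ref 4 -> HIT, frames=[4,-] (faults so far: 1)
  step 3: ref 4 -> HIT, frames=[4,-] (faults so far: 1)
  step 4: ref 2 -> FAULT, frames=[4,2] (faults so far: 2)
  step 5: ref 1 -> FAULT, evict 4, frames=[1,2] (faults so far: 3)
  step 6: ref 1 -> HIT, frames=[1,2] (faults so far: 3)
  step 7: ref 3 -> FAULT, evict 2, frames=[1,3] (faults so far: 4)
  step 8: ref 2 -> FAULT, evict 1, frames=[2,3] (faults so far: 5)
  step 9: ref 2 -> HIT, frames=[2,3] (faults so far: 5)
  step 10: ref 3 -> HIT, frames=[2,3] (faults so far: 5)
  step 11: ref 1 -> FAULT, evict 3, frames=[2,1] (faults so far: 6)
  step 12: ref 3 -> FAULT, evict 2, frames=[3,1] (faults so far: 7)
  FIFO total faults: 7
--- LRU ---
  step 0: ref 4 -> FAULT, frames=[4,-] (faults so far: 1)
  step 1: ref 4 -> HIT, frames=[4,-] (faults so far: 1)
  step 2: ref 4 -> HIT, frames=[4,-] (faults so far: 1)
  step 3: ref 4 -> HIT, frames=[4,-] (faults so far: 1)
  step 4: ref 2 -> FAULT, frames=[4,2] (faults so far: 2)
  step 5: ref 1 -> FAULT, evict 4, frames=[1,2] (faults so far: 3)
  step 6: ref 1 -> HIT, frames=[1,2] (faults so far: 3)
  step 7: ref 3 -> FAULT, evict 2, frames=[1,3] (faults so far: 4)
  step 8: ref 2 -> FAULT, evict 1, frames=[2,3] (faults so far: 5)
  step 9: ref 2 -> HIT, frames=[2,3] (faults so far: 5)
  step 10: ref 3 -> HIT, frames=[2,3] (faults so far: 5)
  step 11: ref 1 -> FAULT, evict 2, frames=[1,3] (faults so far: 6)
  step 12: ref 3 -> HIT, frames=[1,3] (faults so far: 6)
  LRU total faults: 6
--- Optimal ---
  step 0: ref 4 -> FAULT, frames=[4,-] (faults so far: 1)
  step 1: ref 4 -> HIT, frames=[4,-] (faults so far: 1)
  step 2: ref 4 -> HIT, frames=[4,-] (faults so far: 1)
  step 3: ref 4 -> HIT, frames=[4,-] (faults so far: 1)
  step 4: ref 2 -> FAULT, frames=[4,2] (faults so far: 2)
  step 5: ref 1 -> FAULT, evict 4, frames=[1,2] (faults so far: 3)
  step 6: ref 1 -> HIT, frames=[1,2] (faults so far: 3)
  step 7: ref 3 -> FAULT, evict 1, frames=[3,2] (faults so far: 4)
  step 8: ref 2 -> HIT, frames=[3,2] (faults so far: 4)
  step 9: ref 2 -> HIT, frames=[3,2] (faults so far: 4)
  step 10: ref 3 -> HIT, frames=[3,2] (faults so far: 4)
  step 11: ref 1 -> FAULT, evict 2, frames=[3,1] (faults so far: 5)
  step 12: ref 3 -> HIT, frames=[3,1] (faults so far: 5)
  Optimal total faults: 5

Answer: 7 6 5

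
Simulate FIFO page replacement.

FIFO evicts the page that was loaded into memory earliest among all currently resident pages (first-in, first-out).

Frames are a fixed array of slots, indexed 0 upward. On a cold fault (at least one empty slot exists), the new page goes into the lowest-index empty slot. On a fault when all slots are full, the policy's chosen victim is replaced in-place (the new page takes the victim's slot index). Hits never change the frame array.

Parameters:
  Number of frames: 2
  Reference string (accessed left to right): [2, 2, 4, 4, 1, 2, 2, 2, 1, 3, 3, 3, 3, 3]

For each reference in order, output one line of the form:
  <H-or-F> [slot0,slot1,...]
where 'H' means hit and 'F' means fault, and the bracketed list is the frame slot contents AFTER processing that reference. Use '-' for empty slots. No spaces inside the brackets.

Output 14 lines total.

F [2,-]
H [2,-]
F [2,4]
H [2,4]
F [1,4]
F [1,2]
H [1,2]
H [1,2]
H [1,2]
F [3,2]
H [3,2]
H [3,2]
H [3,2]
H [3,2]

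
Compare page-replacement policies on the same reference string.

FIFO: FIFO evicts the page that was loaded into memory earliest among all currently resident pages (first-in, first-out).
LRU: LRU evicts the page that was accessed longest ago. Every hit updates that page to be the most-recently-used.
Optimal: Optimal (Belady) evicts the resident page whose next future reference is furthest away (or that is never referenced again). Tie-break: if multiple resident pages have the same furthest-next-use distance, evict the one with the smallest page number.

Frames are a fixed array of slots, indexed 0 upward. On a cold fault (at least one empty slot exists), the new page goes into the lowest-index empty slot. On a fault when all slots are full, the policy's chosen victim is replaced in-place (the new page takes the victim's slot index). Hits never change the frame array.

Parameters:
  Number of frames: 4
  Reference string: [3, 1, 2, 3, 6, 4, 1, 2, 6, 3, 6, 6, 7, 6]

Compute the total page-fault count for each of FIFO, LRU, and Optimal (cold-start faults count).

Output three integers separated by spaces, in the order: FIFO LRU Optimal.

Answer: 7 9 7

Derivation:
--- FIFO ---
  step 0: ref 3 -> FAULT, frames=[3,-,-,-] (faults so far: 1)
  step 1: ref 1 -> FAULT, frames=[3,1,-,-] (faults so far: 2)
  step 2: ref 2 -> FAULT, frames=[3,1,2,-] (faults so far: 3)
  step 3: ref 3 -> HIT, frames=[3,1,2,-] (faults so far: 3)
  step 4: ref 6 -> FAULT, frames=[3,1,2,6] (faults so far: 4)
  step 5: ref 4 -> FAULT, evict 3, frames=[4,1,2,6] (faults so far: 5)
  step 6: ref 1 -> HIT, frames=[4,1,2,6] (faults so far: 5)
  step 7: ref 2 -> HIT, frames=[4,1,2,6] (faults so far: 5)
  step 8: ref 6 -> HIT, frames=[4,1,2,6] (faults so far: 5)
  step 9: ref 3 -> FAULT, evict 1, frames=[4,3,2,6] (faults so far: 6)
  step 10: ref 6 -> HIT, frames=[4,3,2,6] (faults so far: 6)
  step 11: ref 6 -> HIT, frames=[4,3,2,6] (faults so far: 6)
  step 12: ref 7 -> FAULT, evict 2, frames=[4,3,7,6] (faults so far: 7)
  step 13: ref 6 -> HIT, frames=[4,3,7,6] (faults so far: 7)
  FIFO total faults: 7
--- LRU ---
  step 0: ref 3 -> FAULT, frames=[3,-,-,-] (faults so far: 1)
  step 1: ref 1 -> FAULT, frames=[3,1,-,-] (faults so far: 2)
  step 2: ref 2 -> FAULT, frames=[3,1,2,-] (faults so far: 3)
  step 3: ref 3 -> HIT, frames=[3,1,2,-] (faults so far: 3)
  step 4: ref 6 -> FAULT, frames=[3,1,2,6] (faults so far: 4)
  step 5: ref 4 -> FAULT, evict 1, frames=[3,4,2,6] (faults so far: 5)
  step 6: ref 1 -> FAULT, evict 2, frames=[3,4,1,6] (faults so far: 6)
  step 7: ref 2 -> FAULT, evict 3, frames=[2,4,1,6] (faults so far: 7)
  step 8: ref 6 -> HIT, frames=[2,4,1,6] (faults so far: 7)
  step 9: ref 3 -> FAULT, evict 4, frames=[2,3,1,6] (faults so far: 8)
  step 10: ref 6 -> HIT, frames=[2,3,1,6] (faults so far: 8)
  step 11: ref 6 -> HIT, frames=[2,3,1,6] (faults so far: 8)
  step 12: ref 7 -> FAULT, evict 1, frames=[2,3,7,6] (faults so far: 9)
  step 13: ref 6 -> HIT, frames=[2,3,7,6] (faults so far: 9)
  LRU total faults: 9
--- Optimal ---
  step 0: ref 3 -> FAULT, frames=[3,-,-,-] (faults so far: 1)
  step 1: ref 1 -> FAULT, frames=[3,1,-,-] (faults so far: 2)
  step 2: ref 2 -> FAULT, frames=[3,1,2,-] (faults so far: 3)
  step 3: ref 3 -> HIT, frames=[3,1,2,-] (faults so far: 3)
  step 4: ref 6 -> FAULT, frames=[3,1,2,6] (faults so far: 4)
  step 5: ref 4 -> FAULT, evict 3, frames=[4,1,2,6] (faults so far: 5)
  step 6: ref 1 -> HIT, frames=[4,1,2,6] (faults so far: 5)
  step 7: ref 2 -> HIT, frames=[4,1,2,6] (faults so far: 5)
  step 8: ref 6 -> HIT, frames=[4,1,2,6] (faults so far: 5)
  step 9: ref 3 -> FAULT, evict 1, frames=[4,3,2,6] (faults so far: 6)
  step 10: ref 6 -> HIT, frames=[4,3,2,6] (faults so far: 6)
  step 11: ref 6 -> HIT, frames=[4,3,2,6] (faults so far: 6)
  step 12: ref 7 -> FAULT, evict 2, frames=[4,3,7,6] (faults so far: 7)
  step 13: ref 6 -> HIT, frames=[4,3,7,6] (faults so far: 7)
  Optimal total faults: 7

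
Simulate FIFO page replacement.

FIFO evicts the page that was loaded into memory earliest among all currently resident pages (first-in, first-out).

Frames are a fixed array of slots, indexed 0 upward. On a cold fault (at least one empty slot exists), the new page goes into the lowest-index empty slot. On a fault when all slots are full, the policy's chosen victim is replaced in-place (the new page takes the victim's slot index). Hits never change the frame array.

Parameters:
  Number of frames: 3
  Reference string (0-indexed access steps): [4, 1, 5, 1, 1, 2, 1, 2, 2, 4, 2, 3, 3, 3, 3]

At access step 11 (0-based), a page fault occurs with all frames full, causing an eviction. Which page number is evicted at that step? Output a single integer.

Step 0: ref 4 -> FAULT, frames=[4,-,-]
Step 1: ref 1 -> FAULT, frames=[4,1,-]
Step 2: ref 5 -> FAULT, frames=[4,1,5]
Step 3: ref 1 -> HIT, frames=[4,1,5]
Step 4: ref 1 -> HIT, frames=[4,1,5]
Step 5: ref 2 -> FAULT, evict 4, frames=[2,1,5]
Step 6: ref 1 -> HIT, frames=[2,1,5]
Step 7: ref 2 -> HIT, frames=[2,1,5]
Step 8: ref 2 -> HIT, frames=[2,1,5]
Step 9: ref 4 -> FAULT, evict 1, frames=[2,4,5]
Step 10: ref 2 -> HIT, frames=[2,4,5]
Step 11: ref 3 -> FAULT, evict 5, frames=[2,4,3]
At step 11: evicted page 5

Answer: 5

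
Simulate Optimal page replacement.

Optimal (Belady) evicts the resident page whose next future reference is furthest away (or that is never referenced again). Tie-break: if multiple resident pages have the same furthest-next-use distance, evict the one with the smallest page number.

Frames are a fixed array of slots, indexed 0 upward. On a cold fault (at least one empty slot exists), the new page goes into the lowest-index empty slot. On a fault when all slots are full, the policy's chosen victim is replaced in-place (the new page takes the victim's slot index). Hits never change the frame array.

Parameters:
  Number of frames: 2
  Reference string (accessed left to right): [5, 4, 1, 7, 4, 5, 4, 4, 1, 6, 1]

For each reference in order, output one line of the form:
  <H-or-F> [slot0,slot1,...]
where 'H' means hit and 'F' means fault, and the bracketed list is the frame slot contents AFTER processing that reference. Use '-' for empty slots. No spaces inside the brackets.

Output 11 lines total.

F [5,-]
F [5,4]
F [1,4]
F [7,4]
H [7,4]
F [5,4]
H [5,4]
H [5,4]
F [5,1]
F [6,1]
H [6,1]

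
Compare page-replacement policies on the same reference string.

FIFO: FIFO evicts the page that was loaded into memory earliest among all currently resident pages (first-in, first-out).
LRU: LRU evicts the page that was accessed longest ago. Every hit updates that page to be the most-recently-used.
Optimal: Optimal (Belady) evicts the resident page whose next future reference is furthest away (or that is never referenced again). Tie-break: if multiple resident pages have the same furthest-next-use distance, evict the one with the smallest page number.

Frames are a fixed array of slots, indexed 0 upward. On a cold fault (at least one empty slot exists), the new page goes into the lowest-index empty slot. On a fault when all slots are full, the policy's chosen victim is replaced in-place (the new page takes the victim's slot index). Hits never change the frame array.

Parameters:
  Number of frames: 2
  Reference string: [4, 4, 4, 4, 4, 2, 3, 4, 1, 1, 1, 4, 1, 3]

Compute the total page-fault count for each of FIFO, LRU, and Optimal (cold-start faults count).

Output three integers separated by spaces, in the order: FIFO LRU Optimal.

Answer: 6 6 5

Derivation:
--- FIFO ---
  step 0: ref 4 -> FAULT, frames=[4,-] (faults so far: 1)
  step 1: ref 4 -> HIT, frames=[4,-] (faults so far: 1)
  step 2: ref 4 -> HIT, frames=[4,-] (faults so far: 1)
  step 3: ref 4 -> HIT, frames=[4,-] (faults so far: 1)
  step 4: ref 4 -> HIT, frames=[4,-] (faults so far: 1)
  step 5: ref 2 -> FAULT, frames=[4,2] (faults so far: 2)
  step 6: ref 3 -> FAULT, evict 4, frames=[3,2] (faults so far: 3)
  step 7: ref 4 -> FAULT, evict 2, frames=[3,4] (faults so far: 4)
  step 8: ref 1 -> FAULT, evict 3, frames=[1,4] (faults so far: 5)
  step 9: ref 1 -> HIT, frames=[1,4] (faults so far: 5)
  step 10: ref 1 -> HIT, frames=[1,4] (faults so far: 5)
  step 11: ref 4 -> HIT, frames=[1,4] (faults so far: 5)
  step 12: ref 1 -> HIT, frames=[1,4] (faults so far: 5)
  step 13: ref 3 -> FAULT, evict 4, frames=[1,3] (faults so far: 6)
  FIFO total faults: 6
--- LRU ---
  step 0: ref 4 -> FAULT, frames=[4,-] (faults so far: 1)
  step 1: ref 4 -> HIT, frames=[4,-] (faults so far: 1)
  step 2: ref 4 -> HIT, frames=[4,-] (faults so far: 1)
  step 3: ref 4 -> HIT, frames=[4,-] (faults so far: 1)
  step 4: ref 4 -> HIT, frames=[4,-] (faults so far: 1)
  step 5: ref 2 -> FAULT, frames=[4,2] (faults so far: 2)
  step 6: ref 3 -> FAULT, evict 4, frames=[3,2] (faults so far: 3)
  step 7: ref 4 -> FAULT, evict 2, frames=[3,4] (faults so far: 4)
  step 8: ref 1 -> FAULT, evict 3, frames=[1,4] (faults so far: 5)
  step 9: ref 1 -> HIT, frames=[1,4] (faults so far: 5)
  step 10: ref 1 -> HIT, frames=[1,4] (faults so far: 5)
  step 11: ref 4 -> HIT, frames=[1,4] (faults so far: 5)
  step 12: ref 1 -> HIT, frames=[1,4] (faults so far: 5)
  step 13: ref 3 -> FAULT, evict 4, frames=[1,3] (faults so far: 6)
  LRU total faults: 6
--- Optimal ---
  step 0: ref 4 -> FAULT, frames=[4,-] (faults so far: 1)
  step 1: ref 4 -> HIT, frames=[4,-] (faults so far: 1)
  step 2: ref 4 -> HIT, frames=[4,-] (faults so far: 1)
  step 3: ref 4 -> HIT, frames=[4,-] (faults so far: 1)
  step 4: ref 4 -> HIT, frames=[4,-] (faults so far: 1)
  step 5: ref 2 -> FAULT, frames=[4,2] (faults so far: 2)
  step 6: ref 3 -> FAULT, evict 2, frames=[4,3] (faults so far: 3)
  step 7: ref 4 -> HIT, frames=[4,3] (faults so far: 3)
  step 8: ref 1 -> FAULT, evict 3, frames=[4,1] (faults so far: 4)
  step 9: ref 1 -> HIT, frames=[4,1] (faults so far: 4)
  step 10: ref 1 -> HIT, frames=[4,1] (faults so far: 4)
  step 11: ref 4 -> HIT, frames=[4,1] (faults so far: 4)
  step 12: ref 1 -> HIT, frames=[4,1] (faults so far: 4)
  step 13: ref 3 -> FAULT, evict 1, frames=[4,3] (faults so far: 5)
  Optimal total faults: 5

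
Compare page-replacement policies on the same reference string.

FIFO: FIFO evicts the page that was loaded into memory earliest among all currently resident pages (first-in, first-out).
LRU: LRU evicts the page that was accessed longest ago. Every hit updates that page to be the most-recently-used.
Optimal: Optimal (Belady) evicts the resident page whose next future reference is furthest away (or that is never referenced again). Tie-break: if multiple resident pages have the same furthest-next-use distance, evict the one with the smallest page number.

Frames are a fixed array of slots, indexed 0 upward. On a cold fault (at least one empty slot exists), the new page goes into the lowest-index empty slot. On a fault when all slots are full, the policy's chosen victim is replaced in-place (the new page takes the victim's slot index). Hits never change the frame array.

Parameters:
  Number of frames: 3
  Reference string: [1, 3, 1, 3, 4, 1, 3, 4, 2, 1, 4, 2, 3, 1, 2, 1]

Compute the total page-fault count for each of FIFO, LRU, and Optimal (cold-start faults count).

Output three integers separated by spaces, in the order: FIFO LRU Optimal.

Answer: 6 7 5

Derivation:
--- FIFO ---
  step 0: ref 1 -> FAULT, frames=[1,-,-] (faults so far: 1)
  step 1: ref 3 -> FAULT, frames=[1,3,-] (faults so far: 2)
  step 2: ref 1 -> HIT, frames=[1,3,-] (faults so far: 2)
  step 3: ref 3 -> HIT, frames=[1,3,-] (faults so far: 2)
  step 4: ref 4 -> FAULT, frames=[1,3,4] (faults so far: 3)
  step 5: ref 1 -> HIT, frames=[1,3,4] (faults so far: 3)
  step 6: ref 3 -> HIT, frames=[1,3,4] (faults so far: 3)
  step 7: ref 4 -> HIT, frames=[1,3,4] (faults so far: 3)
  step 8: ref 2 -> FAULT, evict 1, frames=[2,3,4] (faults so far: 4)
  step 9: ref 1 -> FAULT, evict 3, frames=[2,1,4] (faults so far: 5)
  step 10: ref 4 -> HIT, frames=[2,1,4] (faults so far: 5)
  step 11: ref 2 -> HIT, frames=[2,1,4] (faults so far: 5)
  step 12: ref 3 -> FAULT, evict 4, frames=[2,1,3] (faults so far: 6)
  step 13: ref 1 -> HIT, frames=[2,1,3] (faults so far: 6)
  step 14: ref 2 -> HIT, frames=[2,1,3] (faults so far: 6)
  step 15: ref 1 -> HIT, frames=[2,1,3] (faults so far: 6)
  FIFO total faults: 6
--- LRU ---
  step 0: ref 1 -> FAULT, frames=[1,-,-] (faults so far: 1)
  step 1: ref 3 -> FAULT, frames=[1,3,-] (faults so far: 2)
  step 2: ref 1 -> HIT, frames=[1,3,-] (faults so far: 2)
  step 3: ref 3 -> HIT, frames=[1,3,-] (faults so far: 2)
  step 4: ref 4 -> FAULT, frames=[1,3,4] (faults so far: 3)
  step 5: ref 1 -> HIT, frames=[1,3,4] (faults so far: 3)
  step 6: ref 3 -> HIT, frames=[1,3,4] (faults so far: 3)
  step 7: ref 4 -> HIT, frames=[1,3,4] (faults so far: 3)
  step 8: ref 2 -> FAULT, evict 1, frames=[2,3,4] (faults so far: 4)
  step 9: ref 1 -> FAULT, evict 3, frames=[2,1,4] (faults so far: 5)
  step 10: ref 4 -> HIT, frames=[2,1,4] (faults so far: 5)
  step 11: ref 2 -> HIT, frames=[2,1,4] (faults so far: 5)
  step 12: ref 3 -> FAULT, evict 1, frames=[2,3,4] (faults so far: 6)
  step 13: ref 1 -> FAULT, evict 4, frames=[2,3,1] (faults so far: 7)
  step 14: ref 2 -> HIT, frames=[2,3,1] (faults so far: 7)
  step 15: ref 1 -> HIT, frames=[2,3,1] (faults so far: 7)
  LRU total faults: 7
--- Optimal ---
  step 0: ref 1 -> FAULT, frames=[1,-,-] (faults so far: 1)
  step 1: ref 3 -> FAULT, frames=[1,3,-] (faults so far: 2)
  step 2: ref 1 -> HIT, frames=[1,3,-] (faults so far: 2)
  step 3: ref 3 -> HIT, frames=[1,3,-] (faults so far: 2)
  step 4: ref 4 -> FAULT, frames=[1,3,4] (faults so far: 3)
  step 5: ref 1 -> HIT, frames=[1,3,4] (faults so far: 3)
  step 6: ref 3 -> HIT, frames=[1,3,4] (faults so far: 3)
  step 7: ref 4 -> HIT, frames=[1,3,4] (faults so far: 3)
  step 8: ref 2 -> FAULT, evict 3, frames=[1,2,4] (faults so far: 4)
  step 9: ref 1 -> HIT, frames=[1,2,4] (faults so far: 4)
  step 10: ref 4 -> HIT, frames=[1,2,4] (faults so far: 4)
  step 11: ref 2 -> HIT, frames=[1,2,4] (faults so far: 4)
  step 12: ref 3 -> FAULT, evict 4, frames=[1,2,3] (faults so far: 5)
  step 13: ref 1 -> HIT, frames=[1,2,3] (faults so far: 5)
  step 14: ref 2 -> HIT, frames=[1,2,3] (faults so far: 5)
  step 15: ref 1 -> HIT, frames=[1,2,3] (faults so far: 5)
  Optimal total faults: 5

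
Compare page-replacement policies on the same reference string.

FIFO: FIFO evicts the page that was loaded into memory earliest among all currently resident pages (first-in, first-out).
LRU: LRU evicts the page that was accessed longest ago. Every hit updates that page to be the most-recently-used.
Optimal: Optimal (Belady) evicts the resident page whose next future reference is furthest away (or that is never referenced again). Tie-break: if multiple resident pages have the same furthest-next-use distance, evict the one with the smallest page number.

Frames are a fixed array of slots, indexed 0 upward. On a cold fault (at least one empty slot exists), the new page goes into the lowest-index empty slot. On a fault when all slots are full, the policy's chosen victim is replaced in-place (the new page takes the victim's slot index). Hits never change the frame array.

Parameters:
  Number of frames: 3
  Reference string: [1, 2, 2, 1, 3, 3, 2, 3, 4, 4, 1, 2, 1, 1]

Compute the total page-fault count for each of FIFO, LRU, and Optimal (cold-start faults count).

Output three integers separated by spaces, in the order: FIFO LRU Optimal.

--- FIFO ---
  step 0: ref 1 -> FAULT, frames=[1,-,-] (faults so far: 1)
  step 1: ref 2 -> FAULT, frames=[1,2,-] (faults so far: 2)
  step 2: ref 2 -> HIT, frames=[1,2,-] (faults so far: 2)
  step 3: ref 1 -> HIT, frames=[1,2,-] (faults so far: 2)
  step 4: ref 3 -> FAULT, frames=[1,2,3] (faults so far: 3)
  step 5: ref 3 -> HIT, frames=[1,2,3] (faults so far: 3)
  step 6: ref 2 -> HIT, frames=[1,2,3] (faults so far: 3)
  step 7: ref 3 -> HIT, frames=[1,2,3] (faults so far: 3)
  step 8: ref 4 -> FAULT, evict 1, frames=[4,2,3] (faults so far: 4)
  step 9: ref 4 -> HIT, frames=[4,2,3] (faults so far: 4)
  step 10: ref 1 -> FAULT, evict 2, frames=[4,1,3] (faults so far: 5)
  step 11: ref 2 -> FAULT, evict 3, frames=[4,1,2] (faults so far: 6)
  step 12: ref 1 -> HIT, frames=[4,1,2] (faults so far: 6)
  step 13: ref 1 -> HIT, frames=[4,1,2] (faults so far: 6)
  FIFO total faults: 6
--- LRU ---
  step 0: ref 1 -> FAULT, frames=[1,-,-] (faults so far: 1)
  step 1: ref 2 -> FAULT, frames=[1,2,-] (faults so far: 2)
  step 2: ref 2 -> HIT, frames=[1,2,-] (faults so far: 2)
  step 3: ref 1 -> HIT, frames=[1,2,-] (faults so far: 2)
  step 4: ref 3 -> FAULT, frames=[1,2,3] (faults so far: 3)
  step 5: ref 3 -> HIT, frames=[1,2,3] (faults so far: 3)
  step 6: ref 2 -> HIT, frames=[1,2,3] (faults so far: 3)
  step 7: ref 3 -> HIT, frames=[1,2,3] (faults so far: 3)
  step 8: ref 4 -> FAULT, evict 1, frames=[4,2,3] (faults so far: 4)
  step 9: ref 4 -> HIT, frames=[4,2,3] (faults so far: 4)
  step 10: ref 1 -> FAULT, evict 2, frames=[4,1,3] (faults so far: 5)
  step 11: ref 2 -> FAULT, evict 3, frames=[4,1,2] (faults so far: 6)
  step 12: ref 1 -> HIT, frames=[4,1,2] (faults so far: 6)
  step 13: ref 1 -> HIT, frames=[4,1,2] (faults so far: 6)
  LRU total faults: 6
--- Optimal ---
  step 0: ref 1 -> FAULT, frames=[1,-,-] (faults so far: 1)
  step 1: ref 2 -> FAULT, frames=[1,2,-] (faults so far: 2)
  step 2: ref 2 -> HIT, frames=[1,2,-] (faults so far: 2)
  step 3: ref 1 -> HIT, frames=[1,2,-] (faults so far: 2)
  step 4: ref 3 -> FAULT, frames=[1,2,3] (faults so far: 3)
  step 5: ref 3 -> HIT, frames=[1,2,3] (faults so far: 3)
  step 6: ref 2 -> HIT, frames=[1,2,3] (faults so far: 3)
  step 7: ref 3 -> HIT, frames=[1,2,3] (faults so far: 3)
  step 8: ref 4 -> FAULT, evict 3, frames=[1,2,4] (faults so far: 4)
  step 9: ref 4 -> HIT, frames=[1,2,4] (faults so far: 4)
  step 10: ref 1 -> HIT, frames=[1,2,4] (faults so far: 4)
  step 11: ref 2 -> HIT, frames=[1,2,4] (faults so far: 4)
  step 12: ref 1 -> HIT, frames=[1,2,4] (faults so far: 4)
  step 13: ref 1 -> HIT, frames=[1,2,4] (faults so far: 4)
  Optimal total faults: 4

Answer: 6 6 4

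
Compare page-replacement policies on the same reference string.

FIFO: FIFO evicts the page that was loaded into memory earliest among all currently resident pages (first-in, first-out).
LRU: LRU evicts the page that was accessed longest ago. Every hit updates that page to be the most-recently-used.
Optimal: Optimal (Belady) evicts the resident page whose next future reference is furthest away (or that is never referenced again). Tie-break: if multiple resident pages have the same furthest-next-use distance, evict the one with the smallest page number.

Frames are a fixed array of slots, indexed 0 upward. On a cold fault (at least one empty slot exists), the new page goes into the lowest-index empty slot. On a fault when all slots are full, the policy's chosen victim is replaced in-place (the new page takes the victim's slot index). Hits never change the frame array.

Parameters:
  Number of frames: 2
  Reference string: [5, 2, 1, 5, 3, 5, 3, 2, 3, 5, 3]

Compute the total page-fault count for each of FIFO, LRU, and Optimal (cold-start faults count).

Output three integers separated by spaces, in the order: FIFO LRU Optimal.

--- FIFO ---
  step 0: ref 5 -> FAULT, frames=[5,-] (faults so far: 1)
  step 1: ref 2 -> FAULT, frames=[5,2] (faults so far: 2)
  step 2: ref 1 -> FAULT, evict 5, frames=[1,2] (faults so far: 3)
  step 3: ref 5 -> FAULT, evict 2, frames=[1,5] (faults so far: 4)
  step 4: ref 3 -> FAULT, evict 1, frames=[3,5] (faults so far: 5)
  step 5: ref 5 -> HIT, frames=[3,5] (faults so far: 5)
  step 6: ref 3 -> HIT, frames=[3,5] (faults so far: 5)
  step 7: ref 2 -> FAULT, evict 5, frames=[3,2] (faults so far: 6)
  step 8: ref 3 -> HIT, frames=[3,2] (faults so far: 6)
  step 9: ref 5 -> FAULT, evict 3, frames=[5,2] (faults so far: 7)
  step 10: ref 3 -> FAULT, evict 2, frames=[5,3] (faults so far: 8)
  FIFO total faults: 8
--- LRU ---
  step 0: ref 5 -> FAULT, frames=[5,-] (faults so far: 1)
  step 1: ref 2 -> FAULT, frames=[5,2] (faults so far: 2)
  step 2: ref 1 -> FAULT, evict 5, frames=[1,2] (faults so far: 3)
  step 3: ref 5 -> FAULT, evict 2, frames=[1,5] (faults so far: 4)
  step 4: ref 3 -> FAULT, evict 1, frames=[3,5] (faults so far: 5)
  step 5: ref 5 -> HIT, frames=[3,5] (faults so far: 5)
  step 6: ref 3 -> HIT, frames=[3,5] (faults so far: 5)
  step 7: ref 2 -> FAULT, evict 5, frames=[3,2] (faults so far: 6)
  step 8: ref 3 -> HIT, frames=[3,2] (faults so far: 6)
  step 9: ref 5 -> FAULT, evict 2, frames=[3,5] (faults so far: 7)
  step 10: ref 3 -> HIT, frames=[3,5] (faults so far: 7)
  LRU total faults: 7
--- Optimal ---
  step 0: ref 5 -> FAULT, frames=[5,-] (faults so far: 1)
  step 1: ref 2 -> FAULT, frames=[5,2] (faults so far: 2)
  step 2: ref 1 -> FAULT, evict 2, frames=[5,1] (faults so far: 3)
  step 3: ref 5 -> HIT, frames=[5,1] (faults so far: 3)
  step 4: ref 3 -> FAULT, evict 1, frames=[5,3] (faults so far: 4)
  step 5: ref 5 -> HIT, frames=[5,3] (faults so far: 4)
  step 6: ref 3 -> HIT, frames=[5,3] (faults so far: 4)
  step 7: ref 2 -> FAULT, evict 5, frames=[2,3] (faults so far: 5)
  step 8: ref 3 -> HIT, frames=[2,3] (faults so far: 5)
  step 9: ref 5 -> FAULT, evict 2, frames=[5,3] (faults so far: 6)
  step 10: ref 3 -> HIT, frames=[5,3] (faults so far: 6)
  Optimal total faults: 6

Answer: 8 7 6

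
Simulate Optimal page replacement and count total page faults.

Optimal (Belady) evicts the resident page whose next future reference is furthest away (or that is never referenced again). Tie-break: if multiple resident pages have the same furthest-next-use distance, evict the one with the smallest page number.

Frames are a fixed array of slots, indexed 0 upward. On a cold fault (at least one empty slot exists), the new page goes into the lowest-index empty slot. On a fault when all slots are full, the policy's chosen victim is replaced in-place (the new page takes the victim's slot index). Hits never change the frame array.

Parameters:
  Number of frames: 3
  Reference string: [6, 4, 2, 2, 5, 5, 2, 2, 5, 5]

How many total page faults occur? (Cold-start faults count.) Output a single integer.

Step 0: ref 6 → FAULT, frames=[6,-,-]
Step 1: ref 4 → FAULT, frames=[6,4,-]
Step 2: ref 2 → FAULT, frames=[6,4,2]
Step 3: ref 2 → HIT, frames=[6,4,2]
Step 4: ref 5 → FAULT (evict 4), frames=[6,5,2]
Step 5: ref 5 → HIT, frames=[6,5,2]
Step 6: ref 2 → HIT, frames=[6,5,2]
Step 7: ref 2 → HIT, frames=[6,5,2]
Step 8: ref 5 → HIT, frames=[6,5,2]
Step 9: ref 5 → HIT, frames=[6,5,2]
Total faults: 4

Answer: 4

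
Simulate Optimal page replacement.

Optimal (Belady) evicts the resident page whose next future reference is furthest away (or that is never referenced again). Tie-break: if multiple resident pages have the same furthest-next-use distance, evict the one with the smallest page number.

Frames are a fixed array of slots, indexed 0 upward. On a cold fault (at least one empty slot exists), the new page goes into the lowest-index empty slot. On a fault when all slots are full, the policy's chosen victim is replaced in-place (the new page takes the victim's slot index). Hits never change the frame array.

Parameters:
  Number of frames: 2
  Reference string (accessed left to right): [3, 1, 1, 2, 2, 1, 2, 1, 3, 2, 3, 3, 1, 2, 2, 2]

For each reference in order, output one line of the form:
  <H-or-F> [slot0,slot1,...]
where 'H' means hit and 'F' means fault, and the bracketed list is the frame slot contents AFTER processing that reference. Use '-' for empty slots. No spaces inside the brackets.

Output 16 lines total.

F [3,-]
F [3,1]
H [3,1]
F [2,1]
H [2,1]
H [2,1]
H [2,1]
H [2,1]
F [2,3]
H [2,3]
H [2,3]
H [2,3]
F [2,1]
H [2,1]
H [2,1]
H [2,1]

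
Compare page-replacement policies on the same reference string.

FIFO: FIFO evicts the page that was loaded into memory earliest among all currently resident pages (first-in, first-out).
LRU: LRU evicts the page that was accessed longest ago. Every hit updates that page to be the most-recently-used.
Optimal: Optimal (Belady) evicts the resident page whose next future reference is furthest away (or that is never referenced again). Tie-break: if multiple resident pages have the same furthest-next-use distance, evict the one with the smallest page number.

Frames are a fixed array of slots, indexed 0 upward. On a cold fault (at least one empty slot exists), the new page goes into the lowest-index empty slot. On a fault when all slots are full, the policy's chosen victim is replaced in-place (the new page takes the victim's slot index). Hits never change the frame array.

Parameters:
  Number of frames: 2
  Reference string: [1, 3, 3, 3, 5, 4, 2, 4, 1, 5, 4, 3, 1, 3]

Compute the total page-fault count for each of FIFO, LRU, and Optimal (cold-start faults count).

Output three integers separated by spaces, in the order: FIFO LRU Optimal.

Answer: 10 10 9

Derivation:
--- FIFO ---
  step 0: ref 1 -> FAULT, frames=[1,-] (faults so far: 1)
  step 1: ref 3 -> FAULT, frames=[1,3] (faults so far: 2)
  step 2: ref 3 -> HIT, frames=[1,3] (faults so far: 2)
  step 3: ref 3 -> HIT, frames=[1,3] (faults so far: 2)
  step 4: ref 5 -> FAULT, evict 1, frames=[5,3] (faults so far: 3)
  step 5: ref 4 -> FAULT, evict 3, frames=[5,4] (faults so far: 4)
  step 6: ref 2 -> FAULT, evict 5, frames=[2,4] (faults so far: 5)
  step 7: ref 4 -> HIT, frames=[2,4] (faults so far: 5)
  step 8: ref 1 -> FAULT, evict 4, frames=[2,1] (faults so far: 6)
  step 9: ref 5 -> FAULT, evict 2, frames=[5,1] (faults so far: 7)
  step 10: ref 4 -> FAULT, evict 1, frames=[5,4] (faults so far: 8)
  step 11: ref 3 -> FAULT, evict 5, frames=[3,4] (faults so far: 9)
  step 12: ref 1 -> FAULT, evict 4, frames=[3,1] (faults so far: 10)
  step 13: ref 3 -> HIT, frames=[3,1] (faults so far: 10)
  FIFO total faults: 10
--- LRU ---
  step 0: ref 1 -> FAULT, frames=[1,-] (faults so far: 1)
  step 1: ref 3 -> FAULT, frames=[1,3] (faults so far: 2)
  step 2: ref 3 -> HIT, frames=[1,3] (faults so far: 2)
  step 3: ref 3 -> HIT, frames=[1,3] (faults so far: 2)
  step 4: ref 5 -> FAULT, evict 1, frames=[5,3] (faults so far: 3)
  step 5: ref 4 -> FAULT, evict 3, frames=[5,4] (faults so far: 4)
  step 6: ref 2 -> FAULT, evict 5, frames=[2,4] (faults so far: 5)
  step 7: ref 4 -> HIT, frames=[2,4] (faults so far: 5)
  step 8: ref 1 -> FAULT, evict 2, frames=[1,4] (faults so far: 6)
  step 9: ref 5 -> FAULT, evict 4, frames=[1,5] (faults so far: 7)
  step 10: ref 4 -> FAULT, evict 1, frames=[4,5] (faults so far: 8)
  step 11: ref 3 -> FAULT, evict 5, frames=[4,3] (faults so far: 9)
  step 12: ref 1 -> FAULT, evict 4, frames=[1,3] (faults so far: 10)
  step 13: ref 3 -> HIT, frames=[1,3] (faults so far: 10)
  LRU total faults: 10
--- Optimal ---
  step 0: ref 1 -> FAULT, frames=[1,-] (faults so far: 1)
  step 1: ref 3 -> FAULT, frames=[1,3] (faults so far: 2)
  step 2: ref 3 -> HIT, frames=[1,3] (faults so far: 2)
  step 3: ref 3 -> HIT, frames=[1,3] (faults so far: 2)
  step 4: ref 5 -> FAULT, evict 3, frames=[1,5] (faults so far: 3)
  step 5: ref 4 -> FAULT, evict 5, frames=[1,4] (faults so far: 4)
  step 6: ref 2 -> FAULT, evict 1, frames=[2,4] (faults so far: 5)
  step 7: ref 4 -> HIT, frames=[2,4] (faults so far: 5)
  step 8: ref 1 -> FAULT, evict 2, frames=[1,4] (faults so far: 6)
  step 9: ref 5 -> FAULT, evict 1, frames=[5,4] (faults so far: 7)
  step 10: ref 4 -> HIT, frames=[5,4] (faults so far: 7)
  step 11: ref 3 -> FAULT, evict 4, frames=[5,3] (faults so far: 8)
  step 12: ref 1 -> FAULT, evict 5, frames=[1,3] (faults so far: 9)
  step 13: ref 3 -> HIT, frames=[1,3] (faults so far: 9)
  Optimal total faults: 9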